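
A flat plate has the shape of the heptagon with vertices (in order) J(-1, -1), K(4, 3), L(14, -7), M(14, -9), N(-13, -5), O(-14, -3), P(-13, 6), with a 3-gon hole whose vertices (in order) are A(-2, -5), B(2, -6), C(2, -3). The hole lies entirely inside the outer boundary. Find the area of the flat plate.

Outer boundary:
Σ = (1) + (-70) + (-28) + (-187) + (-31) + (-123) + (19) = -419
Area = |Σ|/2 = 209.5.
Hole:
Apply Gauss's area formula: 2A = Σ (x_i·y_{i+1} − x_{i+1}·y_i), indices taken mod 3.
Σ = (22) + (6) + (-16) = 12
Area = |Σ|/2 = 6.
Net area = 209.5 − 6 = 203.5.

203.5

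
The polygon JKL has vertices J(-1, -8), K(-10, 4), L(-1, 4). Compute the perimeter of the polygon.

36

|JK| = √((-9)² + (12)²) = √225 = 15
|KL| = √((9)² + (0)²) = √81 = 9
|LJ| = √((0)² + (-12)²) = √144 = 12
Perimeter = 15 + 9 + 12 = 36.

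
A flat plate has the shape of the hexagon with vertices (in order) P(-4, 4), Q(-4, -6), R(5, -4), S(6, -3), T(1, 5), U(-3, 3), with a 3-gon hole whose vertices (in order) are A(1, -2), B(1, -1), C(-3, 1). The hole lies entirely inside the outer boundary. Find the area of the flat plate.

Outer boundary:
Apply the shoelace formula: 2A = Σ (x_i·y_{i+1} − x_{i+1}·y_i), indices taken mod 6.
Σ = (40) + (46) + (9) + (33) + (18) + (0) = 146
Area = |Σ|/2 = 73.
Hole:
Σ = (1) + (-2) + (5) = 4
Area = |Σ|/2 = 2.
Net area = 73 − 2 = 71.

71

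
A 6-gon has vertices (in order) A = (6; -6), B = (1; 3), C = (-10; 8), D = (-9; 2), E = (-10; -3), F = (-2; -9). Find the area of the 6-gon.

Apply the shoelace (surveyor's) formula: 2A = Σ (x_i·y_{i+1} − x_{i+1}·y_i), indices taken mod 6.
Σ = (24) + (38) + (52) + (47) + (84) + (66) = 311
Area = |Σ|/2 = 155.5.

155.5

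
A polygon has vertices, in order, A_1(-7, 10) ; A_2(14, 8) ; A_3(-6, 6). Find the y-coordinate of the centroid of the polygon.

Apply Gauss's area formula. First the cross-terms c_i = x_i·y_{i+1} − x_{i+1}·y_i:
  -196, 132, -18  ⇒  2A = -82, A = -41.
Then Σ (y_i + y_{i+1})·c_i = -1968, so ȳ = -1968 / (6·(-41)) = 8.

8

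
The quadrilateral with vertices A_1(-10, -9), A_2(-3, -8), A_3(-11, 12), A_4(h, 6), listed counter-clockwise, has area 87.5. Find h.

-12

Write out the shoelace sum; only the two edges meeting at A_4 involve h:
2·Area = [((-11)·6 − h·12) + (h·(-9) − (-10)·6)] + -71
       = -21·h + -77 = 175
⇒ h = -12.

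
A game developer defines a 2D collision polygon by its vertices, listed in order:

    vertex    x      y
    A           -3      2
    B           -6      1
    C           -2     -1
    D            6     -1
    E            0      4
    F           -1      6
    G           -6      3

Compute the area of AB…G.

Apply Gauss's area formula: 2A = Σ (x_i·y_{i+1} − x_{i+1}·y_i), indices taken mod 7.
A→B: (-3)(1) − (-6)(2) = 9
B→C: (-6)(-1) − (-2)(1) = 8
C→D: (-2)(-1) − (6)(-1) = 8
D→E: (6)(4) − (0)(-1) = 24
E→F: (0)(6) − (-1)(4) = 4
F→G: (-1)(3) − (-6)(6) = 33
G→A: (-6)(2) − (-3)(3) = -3
Σ = 83
Area = |Σ|/2 = 41.5.

41.5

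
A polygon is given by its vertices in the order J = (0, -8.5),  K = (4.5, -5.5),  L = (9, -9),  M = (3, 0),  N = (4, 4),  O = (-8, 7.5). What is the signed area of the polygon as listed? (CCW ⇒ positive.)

Apply the surveyor's formula: 2A = Σ (x_i·y_{i+1} − x_{i+1}·y_i), indices taken mod 6.
Cross-terms: 38.25, 9, 27, 12, 62, 68  ⇒  Σ = 216.25
Signed area = Σ/2 = 108.125 (positive ⇒ counter-clockwise traversal).

108.125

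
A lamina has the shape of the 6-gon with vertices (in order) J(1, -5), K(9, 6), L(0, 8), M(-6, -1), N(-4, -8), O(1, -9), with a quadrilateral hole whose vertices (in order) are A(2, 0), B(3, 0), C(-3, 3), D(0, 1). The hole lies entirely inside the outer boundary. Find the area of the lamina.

129.5

Outer boundary:
Apply Gauss's area formula: 2A = Σ (x_i·y_{i+1} − x_{i+1}·y_i), indices taken mod 6.
Σ = (51) + (72) + (48) + (44) + (44) + (4) = 263
Area = |Σ|/2 = 131.5.
Hole:
Apply Gauss's area formula: 2A = Σ (x_i·y_{i+1} − x_{i+1}·y_i), indices taken mod 4.
A→B: (2)(0) − (3)(0) = 0
B→C: (3)(3) − (-3)(0) = 9
C→D: (-3)(1) − (0)(3) = -3
D→A: (0)(0) − (2)(1) = -2
Σ = 4
Area = |Σ|/2 = 2.
Net area = 131.5 − 2 = 129.5.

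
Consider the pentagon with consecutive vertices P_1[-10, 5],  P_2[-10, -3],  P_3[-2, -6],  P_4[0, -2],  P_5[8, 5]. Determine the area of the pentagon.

122

Σ = (80) + (54) + (4) + (16) + (90) = 244
Area = |Σ|/2 = 122.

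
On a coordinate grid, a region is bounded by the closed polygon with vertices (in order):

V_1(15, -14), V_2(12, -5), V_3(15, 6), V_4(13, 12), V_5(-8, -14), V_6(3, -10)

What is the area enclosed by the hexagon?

Apply the shoelace formula: 2A = Σ (x_i·y_{i+1} − x_{i+1}·y_i), indices taken mod 6.
V_1→V_2: (15)(-5) − (12)(-14) = 93
V_2→V_3: (12)(6) − (15)(-5) = 147
V_3→V_4: (15)(12) − (13)(6) = 102
V_4→V_5: (13)(-14) − (-8)(12) = -86
V_5→V_6: (-8)(-10) − (3)(-14) = 122
V_6→V_1: (3)(-14) − (15)(-10) = 108
Σ = 486
Area = |Σ|/2 = 243.

243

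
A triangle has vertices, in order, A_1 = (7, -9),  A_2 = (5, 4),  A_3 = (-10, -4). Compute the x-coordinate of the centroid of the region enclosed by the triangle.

Apply Gauss's area formula. First the cross-terms c_i = x_i·y_{i+1} − x_{i+1}·y_i:
  73, 20, 118  ⇒  2A = 211, A = 105.5.
Then Σ (x_i + x_{i+1})·c_i = 422, so x̄ = 422 / (6·105.5) = 2/3.

2/3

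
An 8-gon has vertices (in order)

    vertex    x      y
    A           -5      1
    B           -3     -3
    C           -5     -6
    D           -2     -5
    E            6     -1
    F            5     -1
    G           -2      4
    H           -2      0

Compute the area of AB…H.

Σ = (18) + (3) + (13) + (32) + (-1) + (18) + (8) + (-2) = 89
Area = |Σ|/2 = 44.5.

44.5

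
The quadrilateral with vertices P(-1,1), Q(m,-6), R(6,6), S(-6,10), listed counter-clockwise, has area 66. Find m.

Write out the shoelace sum; only the two edges meeting at Q involve m:
2·Area = [((-1)·(-6) − m·1) + (m·6 − 6·(-6))] + 100
       = 5·m + 142 = 132
⇒ m = -2.

-2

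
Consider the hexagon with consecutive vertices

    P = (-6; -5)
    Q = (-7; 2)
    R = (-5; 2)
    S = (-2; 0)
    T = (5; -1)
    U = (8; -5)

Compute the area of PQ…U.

Cross-terms: -47, -4, 4, 2, -17, -70  ⇒  Σ = -132
Area = |Σ|/2 = 66.

66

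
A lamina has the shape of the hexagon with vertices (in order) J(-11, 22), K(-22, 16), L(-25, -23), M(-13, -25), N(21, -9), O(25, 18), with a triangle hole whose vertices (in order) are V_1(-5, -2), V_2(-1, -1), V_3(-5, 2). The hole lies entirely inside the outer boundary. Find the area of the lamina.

Outer boundary:
J→K: (-11)(16) − (-22)(22) = 308
K→L: (-22)(-23) − (-25)(16) = 906
L→M: (-25)(-25) − (-13)(-23) = 326
M→N: (-13)(-9) − (21)(-25) = 642
N→O: (21)(18) − (25)(-9) = 603
O→J: (25)(22) − (-11)(18) = 748
Σ = 3533
Area = |Σ|/2 = 1766.5.
Hole:
Apply the shoelace formula: 2A = Σ (x_i·y_{i+1} − x_{i+1}·y_i), indices taken mod 3.
Cross-terms: 3, -7, 20  ⇒  Σ = 16
Area = |Σ|/2 = 8.
Net area = 1766.5 − 8 = 1758.5.

1758.5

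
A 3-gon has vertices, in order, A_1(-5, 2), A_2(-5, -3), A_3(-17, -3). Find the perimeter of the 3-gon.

30

|A_1A_2| = √((0)² + (-5)²) = √25 = 5
|A_2A_3| = √((-12)² + (0)²) = √144 = 12
|A_3A_1| = √((12)² + (5)²) = √169 = 13
Perimeter = 5 + 12 + 13 = 30.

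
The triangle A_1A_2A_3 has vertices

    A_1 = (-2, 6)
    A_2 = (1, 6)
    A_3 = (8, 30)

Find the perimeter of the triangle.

54

|A_1A_2| = √((3)² + (0)²) = √9 = 3
|A_2A_3| = √((7)² + (24)²) = √625 = 25
|A_3A_1| = √((-10)² + (-24)²) = √676 = 26
Perimeter = 3 + 25 + 26 = 54.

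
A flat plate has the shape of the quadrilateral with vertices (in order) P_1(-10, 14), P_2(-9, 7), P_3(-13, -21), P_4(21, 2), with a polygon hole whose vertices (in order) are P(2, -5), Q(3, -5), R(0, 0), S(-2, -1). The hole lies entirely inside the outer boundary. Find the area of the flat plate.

524

Outer boundary:
Apply the surveyor's formula: 2A = Σ (x_i·y_{i+1} − x_{i+1}·y_i), indices taken mod 4.
Σ = (56) + (280) + (415) + (314) = 1065
Area = |Σ|/2 = 532.5.
Hole:
Apply the surveyor's formula: 2A = Σ (x_i·y_{i+1} − x_{i+1}·y_i), indices taken mod 4.
Σ = (5) + (0) + (0) + (12) = 17
Area = |Σ|/2 = 8.5.
Net area = 532.5 − 8.5 = 524.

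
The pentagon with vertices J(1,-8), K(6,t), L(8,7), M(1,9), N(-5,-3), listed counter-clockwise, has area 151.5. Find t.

-9

The doubled signed area Σ (x_i y_{i+1} − x_{i+1} y_i) is linear in t.
With t=0 it equals 240; the coefficient of t is -7 (from the two edges through K).
So -7·t + 240 = 2·151.5 = 303 ⇒ t = -9.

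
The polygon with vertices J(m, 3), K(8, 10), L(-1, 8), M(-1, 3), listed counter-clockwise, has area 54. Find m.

8

Write out the shoelace sum; only the two edges meeting at J involve m:
2·Area = [((-1)·3 − m·3) + (m·10 − 8·3)] + 79
       = 7·m + 52 = 108
⇒ m = 8.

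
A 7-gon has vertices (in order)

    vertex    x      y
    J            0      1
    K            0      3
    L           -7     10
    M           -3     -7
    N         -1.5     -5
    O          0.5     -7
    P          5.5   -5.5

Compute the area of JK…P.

Apply the shoelace (surveyor's) formula: 2A = Σ (x_i·y_{i+1} − x_{i+1}·y_i), indices taken mod 7.
Σ = (0) + (21) + (79) + (4.5) + (13) + (35.75) + (5.5) = 158.75
Area = |Σ|/2 = 79.375.

79.375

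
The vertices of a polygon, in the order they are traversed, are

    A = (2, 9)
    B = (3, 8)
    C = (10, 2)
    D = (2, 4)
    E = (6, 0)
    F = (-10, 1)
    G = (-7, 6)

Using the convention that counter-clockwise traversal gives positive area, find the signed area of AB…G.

-97.5

A→B: (2)(8) − (3)(9) = -11
B→C: (3)(2) − (10)(8) = -74
C→D: (10)(4) − (2)(2) = 36
D→E: (2)(0) − (6)(4) = -24
E→F: (6)(1) − (-10)(0) = 6
F→G: (-10)(6) − (-7)(1) = -53
G→A: (-7)(9) − (2)(6) = -75
Σ = -195
Signed area = Σ/2 = -97.5 (negative ⇒ clockwise traversal).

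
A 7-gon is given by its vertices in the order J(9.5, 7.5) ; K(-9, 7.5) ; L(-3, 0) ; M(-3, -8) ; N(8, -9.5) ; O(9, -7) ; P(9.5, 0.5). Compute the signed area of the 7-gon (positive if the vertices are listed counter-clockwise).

Apply Gauss's area formula: 2A = Σ (x_i·y_{i+1} − x_{i+1}·y_i), indices taken mod 7.
J→K: (9.5)(7.5) − (-9)(7.5) = 138.75
K→L: (-9)(0) − (-3)(7.5) = 22.5
L→M: (-3)(-8) − (-3)(0) = 24
M→N: (-3)(-9.5) − (8)(-8) = 92.5
N→O: (8)(-7) − (9)(-9.5) = 29.5
O→P: (9)(0.5) − (9.5)(-7) = 71
P→J: (9.5)(7.5) − (9.5)(0.5) = 66.5
Σ = 444.75
Signed area = Σ/2 = 222.375 (positive ⇒ counter-clockwise traversal).

222.375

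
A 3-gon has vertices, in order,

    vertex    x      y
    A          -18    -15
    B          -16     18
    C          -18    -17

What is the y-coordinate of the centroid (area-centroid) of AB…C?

-14/3

Apply the surveyor's formula. First the cross-terms c_i = x_i·y_{i+1} − x_{i+1}·y_i:
  -564, 596, -36  ⇒  2A = -4, A = -2.
Then Σ (y_i + y_{i+1})·c_i = 56, so ȳ = 56 / (6·(-2)) = -14/3.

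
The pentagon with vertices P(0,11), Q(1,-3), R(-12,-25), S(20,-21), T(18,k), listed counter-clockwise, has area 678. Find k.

5

The doubled signed area Σ (x_i y_{i+1} − x_{i+1} y_i) is linear in k.
With k=0 it equals 1256; the coefficient of k is 20 (from the two edges through T).
So 20·k + 1256 = 2·678 = 1356 ⇒ k = 5.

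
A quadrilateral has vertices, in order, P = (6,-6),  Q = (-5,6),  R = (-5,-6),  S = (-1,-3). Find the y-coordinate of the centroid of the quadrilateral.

Apply the surveyor's formula. First the cross-terms c_i = x_i·y_{i+1} − x_{i+1}·y_i:
  6, 60, 9, 24  ⇒  2A = 99, A = 49.5.
Then Σ (y_i + y_{i+1})·c_i = -297, so ȳ = -297 / (6·49.5) = -1.

-1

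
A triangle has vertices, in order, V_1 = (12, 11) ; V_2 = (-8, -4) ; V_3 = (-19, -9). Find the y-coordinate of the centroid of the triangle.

-2/3

Apply the shoelace formula. First the cross-terms c_i = x_i·y_{i+1} − x_{i+1}·y_i:
  40, -4, -101  ⇒  2A = -65, A = -32.5.
Then Σ (y_i + y_{i+1})·c_i = 130, so ȳ = 130 / (6·(-32.5)) = -2/3.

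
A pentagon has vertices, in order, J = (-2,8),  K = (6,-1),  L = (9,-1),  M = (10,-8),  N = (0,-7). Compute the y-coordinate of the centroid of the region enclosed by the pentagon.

-422/189

Apply Gauss's area formula. First the cross-terms c_i = x_i·y_{i+1} − x_{i+1}·y_i:
  -46, 3, -62, -70, -14  ⇒  2A = -189, A = -94.5.
Then Σ (y_i + y_{i+1})·c_i = 1266, so ȳ = 1266 / (6·(-94.5)) = -422/189.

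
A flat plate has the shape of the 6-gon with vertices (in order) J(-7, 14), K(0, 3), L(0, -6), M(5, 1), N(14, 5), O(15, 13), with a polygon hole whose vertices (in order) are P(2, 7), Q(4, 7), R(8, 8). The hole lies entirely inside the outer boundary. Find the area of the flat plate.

213

Outer boundary:
Apply the shoelace formula: 2A = Σ (x_i·y_{i+1} − x_{i+1}·y_i), indices taken mod 6.
Cross-terms: -21, 0, 30, 11, 107, 301  ⇒  Σ = 428
Area = |Σ|/2 = 214.
Hole:
Apply the surveyor's formula: 2A = Σ (x_i·y_{i+1} − x_{i+1}·y_i), indices taken mod 3.
Cross-terms: -14, -24, 40  ⇒  Σ = 2
Area = |Σ|/2 = 1.
Net area = 214 − 1 = 213.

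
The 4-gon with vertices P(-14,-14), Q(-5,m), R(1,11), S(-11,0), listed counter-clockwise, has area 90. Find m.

Write out the shoelace sum; only the two edges meeting at Q involve m:
2·Area = [((-14)·m − (-5)·(-14)) + ((-5)·11 − 1·m)] + 275
       = -15·m + 150 = 180
⇒ m = -2.

-2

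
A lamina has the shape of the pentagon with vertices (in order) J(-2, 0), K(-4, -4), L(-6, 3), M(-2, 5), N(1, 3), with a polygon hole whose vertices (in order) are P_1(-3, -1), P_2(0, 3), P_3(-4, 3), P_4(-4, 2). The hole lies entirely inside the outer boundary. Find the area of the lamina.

Outer boundary:
Apply the surveyor's formula: 2A = Σ (x_i·y_{i+1} − x_{i+1}·y_i), indices taken mod 5.
J→K: (-2)(-4) − (-4)(0) = 8
K→L: (-4)(3) − (-6)(-4) = -36
L→M: (-6)(5) − (-2)(3) = -24
M→N: (-2)(3) − (1)(5) = -11
N→J: (1)(0) − (-2)(3) = 6
Σ = -57
Area = |Σ|/2 = 28.5.
Hole:
Apply the shoelace (surveyor's) formula: 2A = Σ (x_i·y_{i+1} − x_{i+1}·y_i), indices taken mod 4.
Cross-terms: -9, 12, 4, 10  ⇒  Σ = 17
Area = |Σ|/2 = 8.5.
Net area = 28.5 − 8.5 = 20.

20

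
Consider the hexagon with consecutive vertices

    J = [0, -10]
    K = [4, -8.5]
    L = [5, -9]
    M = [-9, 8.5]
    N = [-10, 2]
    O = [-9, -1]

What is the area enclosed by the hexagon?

Σ = (40) + (6.5) + (-38.5) + (67) + (28) + (90) = 193
Area = |Σ|/2 = 96.5.

96.5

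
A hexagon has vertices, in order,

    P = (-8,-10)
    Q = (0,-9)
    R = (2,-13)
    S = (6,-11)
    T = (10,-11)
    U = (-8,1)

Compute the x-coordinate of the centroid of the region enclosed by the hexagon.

Apply Gauss's area formula. First the cross-terms c_i = x_i·y_{i+1} − x_{i+1}·y_i:
  72, 18, 56, 44, -78, 88  ⇒  2A = 200, A = 100.
Then Σ (x_i + x_{i+1})·c_i = -952, so x̄ = -952 / (6·100) = -119/75.

-119/75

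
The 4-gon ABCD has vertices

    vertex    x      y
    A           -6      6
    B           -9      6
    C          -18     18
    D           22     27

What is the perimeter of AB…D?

|AB| = √((-3)² + (0)²) = √9 = 3
|BC| = √((-9)² + (12)²) = √225 = 15
|CD| = √((40)² + (9)²) = √1681 = 41
|DA| = √((-28)² + (-21)²) = √1225 = 35
Perimeter = 3 + 15 + 41 + 35 = 94.

94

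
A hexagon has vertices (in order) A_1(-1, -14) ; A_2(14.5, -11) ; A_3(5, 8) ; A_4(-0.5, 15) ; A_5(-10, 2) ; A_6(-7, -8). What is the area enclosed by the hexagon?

Σ = (214) + (171) + (79) + (149) + (94) + (90) = 797
Area = |Σ|/2 = 398.5.

398.5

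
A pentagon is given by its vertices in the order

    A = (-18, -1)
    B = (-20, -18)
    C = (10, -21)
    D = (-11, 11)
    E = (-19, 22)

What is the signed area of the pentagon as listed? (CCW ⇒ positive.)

Apply the shoelace (surveyor's) formula: 2A = Σ (x_i·y_{i+1} − x_{i+1}·y_i), indices taken mod 5.
Σ = (304) + (600) + (-121) + (-33) + (415) = 1165
Signed area = Σ/2 = 582.5 (positive ⇒ counter-clockwise traversal).

582.5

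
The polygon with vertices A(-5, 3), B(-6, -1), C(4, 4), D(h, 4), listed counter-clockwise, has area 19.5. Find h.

The doubled signed area Σ (x_i y_{i+1} − x_{i+1} y_i) is linear in h.
With h=0 it equals 39; the coefficient of h is -1 (from the two edges through D).
So -1·h + 39 = 2·19.5 = 39 ⇒ h = 0.

0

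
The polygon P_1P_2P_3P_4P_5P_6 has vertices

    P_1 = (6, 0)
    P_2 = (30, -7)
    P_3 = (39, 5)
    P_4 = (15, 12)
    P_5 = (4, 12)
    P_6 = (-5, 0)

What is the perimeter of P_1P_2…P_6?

|P_1P_2| = √((24)² + (-7)²) = √625 = 25
|P_2P_3| = √((9)² + (12)²) = √225 = 15
|P_3P_4| = √((-24)² + (7)²) = √625 = 25
|P_4P_5| = √((-11)² + (0)²) = √121 = 11
|P_5P_6| = √((-9)² + (-12)²) = √225 = 15
|P_6P_1| = √((11)² + (0)²) = √121 = 11
Perimeter = 25 + 15 + 25 + 11 + 15 + 11 = 102.

102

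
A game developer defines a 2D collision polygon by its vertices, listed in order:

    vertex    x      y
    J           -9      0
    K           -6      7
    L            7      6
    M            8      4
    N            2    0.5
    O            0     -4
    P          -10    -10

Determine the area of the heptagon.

155

Apply Gauss's area formula: 2A = Σ (x_i·y_{i+1} − x_{i+1}·y_i), indices taken mod 7.
Cross-terms: -63, -85, -20, -4, -8, -40, -90  ⇒  Σ = -310
Area = |Σ|/2 = 155.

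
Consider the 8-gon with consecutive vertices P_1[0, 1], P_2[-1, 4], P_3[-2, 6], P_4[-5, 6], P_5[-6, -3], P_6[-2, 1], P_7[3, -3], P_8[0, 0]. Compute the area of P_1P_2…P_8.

31.5

Apply the shoelace (surveyor's) formula: 2A = Σ (x_i·y_{i+1} − x_{i+1}·y_i), indices taken mod 8.
Σ = (1) + (2) + (18) + (51) + (-12) + (3) + (0) + (0) = 63
Area = |Σ|/2 = 31.5.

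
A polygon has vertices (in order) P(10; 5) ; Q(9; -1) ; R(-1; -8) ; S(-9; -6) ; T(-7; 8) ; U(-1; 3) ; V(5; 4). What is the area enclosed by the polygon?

177.5

Cross-terms: -55, -73, -66, -114, -13, -19, -15  ⇒  Σ = -355
Area = |Σ|/2 = 177.5.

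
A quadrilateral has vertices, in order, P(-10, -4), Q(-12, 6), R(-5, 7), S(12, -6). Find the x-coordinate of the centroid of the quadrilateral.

-25/9

Apply the shoelace formula. First the cross-terms c_i = x_i·y_{i+1} − x_{i+1}·y_i:
  -108, -54, -54, -108  ⇒  2A = -324, A = -162.
Then Σ (x_i + x_{i+1})·c_i = 2700, so x̄ = 2700 / (6·(-162)) = -25/9.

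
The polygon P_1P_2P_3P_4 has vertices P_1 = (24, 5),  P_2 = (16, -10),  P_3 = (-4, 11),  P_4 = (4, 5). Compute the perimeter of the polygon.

|P_1P_2| = √((-8)² + (-15)²) = √289 = 17
|P_2P_3| = √((-20)² + (21)²) = √841 = 29
|P_3P_4| = √((8)² + (-6)²) = √100 = 10
|P_4P_1| = √((20)² + (0)²) = √400 = 20
Perimeter = 17 + 29 + 10 + 20 = 76.

76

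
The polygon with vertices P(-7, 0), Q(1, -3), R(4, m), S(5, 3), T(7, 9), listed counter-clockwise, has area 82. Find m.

-8

Write out the shoelace sum; only the two edges meeting at R involve m:
2·Area = [(1·m − 4·(-3)) + (4·3 − 5·m)] + 108
       = -4·m + 132 = 164
⇒ m = -8.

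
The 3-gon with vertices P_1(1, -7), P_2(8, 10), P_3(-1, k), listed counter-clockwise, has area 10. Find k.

-9

The doubled signed area Σ (x_i y_{i+1} − x_{i+1} y_i) is linear in k.
With k=0 it equals 83; the coefficient of k is 7 (from the two edges through P_3).
So 7·k + 83 = 2·10 = 20 ⇒ k = -9.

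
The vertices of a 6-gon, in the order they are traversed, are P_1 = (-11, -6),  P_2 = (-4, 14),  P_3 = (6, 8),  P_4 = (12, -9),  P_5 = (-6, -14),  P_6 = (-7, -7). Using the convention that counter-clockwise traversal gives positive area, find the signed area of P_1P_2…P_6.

Apply the shoelace (surveyor's) formula: 2A = Σ (x_i·y_{i+1} − x_{i+1}·y_i), indices taken mod 6.
Σ = (-178) + (-116) + (-150) + (-222) + (-56) + (-35) = -757
Signed area = Σ/2 = -378.5 (negative ⇒ clockwise traversal).

-378.5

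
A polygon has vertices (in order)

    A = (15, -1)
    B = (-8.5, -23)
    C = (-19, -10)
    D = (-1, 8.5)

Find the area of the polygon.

501.75

Apply Gauss's area formula: 2A = Σ (x_i·y_{i+1} − x_{i+1}·y_i), indices taken mod 4.
Σ = (-353.5) + (-352) + (-171.5) + (-126.5) = -1003.5
Area = |Σ|/2 = 501.75.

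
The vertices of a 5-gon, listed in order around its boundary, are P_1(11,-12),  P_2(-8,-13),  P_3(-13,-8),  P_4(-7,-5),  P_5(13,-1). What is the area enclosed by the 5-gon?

Apply Gauss's area formula: 2A = Σ (x_i·y_{i+1} − x_{i+1}·y_i), indices taken mod 5.
Σ = (-239) + (-105) + (9) + (72) + (-145) = -408
Area = |Σ|/2 = 204.

204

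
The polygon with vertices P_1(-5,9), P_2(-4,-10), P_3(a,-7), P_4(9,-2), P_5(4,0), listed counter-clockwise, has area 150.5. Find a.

10

The doubled signed area Σ (x_i y_{i+1} − x_{i+1} y_i) is linear in a.
With a=0 it equals 221; the coefficient of a is 8 (from the two edges through P_3).
So 8·a + 221 = 2·150.5 = 301 ⇒ a = 10.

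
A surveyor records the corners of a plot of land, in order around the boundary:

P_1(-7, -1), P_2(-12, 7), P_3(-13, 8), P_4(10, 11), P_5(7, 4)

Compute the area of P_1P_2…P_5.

P_1→P_2: (-7)(7) − (-12)(-1) = -61
P_2→P_3: (-12)(8) − (-13)(7) = -5
P_3→P_4: (-13)(11) − (10)(8) = -223
P_4→P_5: (10)(4) − (7)(11) = -37
P_5→P_1: (7)(-1) − (-7)(4) = 21
Σ = -305
Area = |Σ|/2 = 152.5.

152.5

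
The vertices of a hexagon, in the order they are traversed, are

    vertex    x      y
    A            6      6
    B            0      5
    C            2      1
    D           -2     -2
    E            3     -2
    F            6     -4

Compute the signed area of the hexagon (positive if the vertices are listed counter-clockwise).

Apply the shoelace formula: 2A = Σ (x_i·y_{i+1} − x_{i+1}·y_i), indices taken mod 6.
Σ = (30) + (-10) + (-2) + (10) + (0) + (60) = 88
Signed area = Σ/2 = 44 (positive ⇒ counter-clockwise traversal).

44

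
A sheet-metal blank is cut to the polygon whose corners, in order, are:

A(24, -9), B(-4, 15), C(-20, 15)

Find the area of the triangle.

192

Apply the surveyor's formula: 2A = Σ (x_i·y_{i+1} − x_{i+1}·y_i), indices taken mod 3.
Σ = (324) + (240) + (-180) = 384
Area = |Σ|/2 = 192.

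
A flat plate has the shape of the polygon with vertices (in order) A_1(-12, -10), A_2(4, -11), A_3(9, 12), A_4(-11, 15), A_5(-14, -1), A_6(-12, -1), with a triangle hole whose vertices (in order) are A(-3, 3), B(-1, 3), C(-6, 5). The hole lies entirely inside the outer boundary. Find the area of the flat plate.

456.5

Outer boundary:
Apply the shoelace formula: 2A = Σ (x_i·y_{i+1} − x_{i+1}·y_i), indices taken mod 6.
Σ = (172) + (147) + (267) + (221) + (2) + (108) = 917
Area = |Σ|/2 = 458.5.
Hole:
Cross-terms: -6, 13, -3  ⇒  Σ = 4
Area = |Σ|/2 = 2.
Net area = 458.5 − 2 = 456.5.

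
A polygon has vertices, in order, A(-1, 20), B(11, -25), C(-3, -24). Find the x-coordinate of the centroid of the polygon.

Apply the shoelace formula. First the cross-terms c_i = x_i·y_{i+1} − x_{i+1}·y_i:
  -195, -339, -84  ⇒  2A = -618, A = -309.
Then Σ (x_i + x_{i+1})·c_i = -4326, so x̄ = -4326 / (6·(-309)) = 7/3.

7/3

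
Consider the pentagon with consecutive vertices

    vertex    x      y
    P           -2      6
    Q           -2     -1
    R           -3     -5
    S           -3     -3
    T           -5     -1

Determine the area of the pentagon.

Apply the shoelace (surveyor's) formula: 2A = Σ (x_i·y_{i+1} − x_{i+1}·y_i), indices taken mod 5.
P→Q: (-2)(-1) − (-2)(6) = 14
Q→R: (-2)(-5) − (-3)(-1) = 7
R→S: (-3)(-3) − (-3)(-5) = -6
S→T: (-3)(-1) − (-5)(-3) = -12
T→P: (-5)(6) − (-2)(-1) = -32
Σ = -29
Area = |Σ|/2 = 14.5.

14.5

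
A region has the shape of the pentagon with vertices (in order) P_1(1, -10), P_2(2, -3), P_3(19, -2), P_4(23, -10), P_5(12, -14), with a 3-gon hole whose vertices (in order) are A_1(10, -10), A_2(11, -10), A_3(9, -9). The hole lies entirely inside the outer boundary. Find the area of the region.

Outer boundary:
Apply Gauss's area formula: 2A = Σ (x_i·y_{i+1} − x_{i+1}·y_i), indices taken mod 5.
Σ = (17) + (53) + (-144) + (-202) + (-106) = -382
Area = |Σ|/2 = 191.
Hole:
Apply the surveyor's formula: 2A = Σ (x_i·y_{i+1} − x_{i+1}·y_i), indices taken mod 3.
Σ = (10) + (-9) + (0) = 1
Area = |Σ|/2 = 0.5.
Net area = 191 − 0.5 = 190.5.

190.5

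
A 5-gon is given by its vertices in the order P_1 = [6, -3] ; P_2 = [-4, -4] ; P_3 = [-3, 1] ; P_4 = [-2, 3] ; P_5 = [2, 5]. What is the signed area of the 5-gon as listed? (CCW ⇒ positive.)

-55.5

Cross-terms: -36, -16, -7, -16, -36  ⇒  Σ = -111
Signed area = Σ/2 = -55.5 (negative ⇒ clockwise traversal).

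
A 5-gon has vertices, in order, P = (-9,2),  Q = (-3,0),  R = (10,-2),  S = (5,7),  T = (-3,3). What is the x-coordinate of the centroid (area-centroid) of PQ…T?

Apply the surveyor's formula. First the cross-terms c_i = x_i·y_{i+1} − x_{i+1}·y_i:
  6, 6, 80, 36, 21  ⇒  2A = 149, A = 74.5.
Then Σ (x_i + x_{i+1})·c_i = 990, so x̄ = 990 / (6·74.5) = 330/149.

330/149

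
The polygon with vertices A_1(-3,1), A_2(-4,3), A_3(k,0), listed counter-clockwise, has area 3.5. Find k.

-6

The doubled signed area Σ (x_i y_{i+1} − x_{i+1} y_i) is linear in k.
With k=0 it equals -5; the coefficient of k is -2 (from the two edges through A_3).
So -2·k + -5 = 2·3.5 = 7 ⇒ k = -6.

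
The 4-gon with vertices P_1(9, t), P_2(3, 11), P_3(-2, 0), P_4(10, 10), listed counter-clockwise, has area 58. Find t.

The doubled signed area Σ (x_i y_{i+1} − x_{i+1} y_i) is linear in t.
With t=0 it equals 11; the coefficient of t is 7 (from the two edges through P_1).
So 7·t + 11 = 2·58 = 116 ⇒ t = 15.

15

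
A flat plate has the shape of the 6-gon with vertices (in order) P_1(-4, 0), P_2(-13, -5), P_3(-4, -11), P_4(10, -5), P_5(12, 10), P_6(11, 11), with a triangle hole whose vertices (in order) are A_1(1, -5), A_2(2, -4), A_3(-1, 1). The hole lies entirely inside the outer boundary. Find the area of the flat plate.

245.5

Outer boundary:
Σ = (20) + (123) + (130) + (160) + (22) + (44) = 499
Area = |Σ|/2 = 249.5.
Hole:
Apply the shoelace (surveyor's) formula: 2A = Σ (x_i·y_{i+1} − x_{i+1}·y_i), indices taken mod 3.
A_1→A_2: (1)(-4) − (2)(-5) = 6
A_2→A_3: (2)(1) − (-1)(-4) = -2
A_3→A_1: (-1)(-5) − (1)(1) = 4
Σ = 8
Area = |Σ|/2 = 4.
Net area = 249.5 − 4 = 245.5.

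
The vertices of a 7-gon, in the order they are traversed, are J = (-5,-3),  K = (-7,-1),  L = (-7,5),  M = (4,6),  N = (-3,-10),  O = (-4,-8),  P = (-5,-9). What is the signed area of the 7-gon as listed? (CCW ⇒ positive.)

-96

J→K: (-5)(-1) − (-7)(-3) = -16
K→L: (-7)(5) − (-7)(-1) = -42
L→M: (-7)(6) − (4)(5) = -62
M→N: (4)(-10) − (-3)(6) = -22
N→O: (-3)(-8) − (-4)(-10) = -16
O→P: (-4)(-9) − (-5)(-8) = -4
P→J: (-5)(-3) − (-5)(-9) = -30
Σ = -192
Signed area = Σ/2 = -96 (negative ⇒ clockwise traversal).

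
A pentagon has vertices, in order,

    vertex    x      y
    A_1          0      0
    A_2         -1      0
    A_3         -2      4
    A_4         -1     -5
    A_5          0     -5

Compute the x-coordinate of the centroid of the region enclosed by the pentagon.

Apply the shoelace (surveyor's) formula. First the cross-terms c_i = x_i·y_{i+1} − x_{i+1}·y_i:
  0, -4, 14, 5, 0  ⇒  2A = 15, A = 7.5.
Then Σ (x_i + x_{i+1})·c_i = -35, so x̄ = -35 / (6·7.5) = -7/9.

-7/9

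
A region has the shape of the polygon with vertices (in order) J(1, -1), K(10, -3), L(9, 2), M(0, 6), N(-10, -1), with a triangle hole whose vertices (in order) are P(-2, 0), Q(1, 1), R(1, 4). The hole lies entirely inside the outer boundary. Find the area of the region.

85

Outer boundary:
Σ = (7) + (47) + (54) + (60) + (11) = 179
Area = |Σ|/2 = 89.5.
Hole:
P→Q: (-2)(1) − (1)(0) = -2
Q→R: (1)(4) − (1)(1) = 3
R→P: (1)(0) − (-2)(4) = 8
Σ = 9
Area = |Σ|/2 = 4.5.
Net area = 89.5 − 4.5 = 85.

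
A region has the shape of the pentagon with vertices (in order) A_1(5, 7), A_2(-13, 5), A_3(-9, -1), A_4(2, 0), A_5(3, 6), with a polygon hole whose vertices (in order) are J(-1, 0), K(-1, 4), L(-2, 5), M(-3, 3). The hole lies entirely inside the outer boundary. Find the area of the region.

Outer boundary:
Apply the shoelace (surveyor's) formula: 2A = Σ (x_i·y_{i+1} − x_{i+1}·y_i), indices taken mod 5.
A_1→A_2: (5)(5) − (-13)(7) = 116
A_2→A_3: (-13)(-1) − (-9)(5) = 58
A_3→A_4: (-9)(0) − (2)(-1) = 2
A_4→A_5: (2)(6) − (3)(0) = 12
A_5→A_1: (3)(7) − (5)(6) = -9
Σ = 179
Area = |Σ|/2 = 89.5.
Hole:
Cross-terms: -4, 3, 9, 3  ⇒  Σ = 11
Area = |Σ|/2 = 5.5.
Net area = 89.5 − 5.5 = 84.

84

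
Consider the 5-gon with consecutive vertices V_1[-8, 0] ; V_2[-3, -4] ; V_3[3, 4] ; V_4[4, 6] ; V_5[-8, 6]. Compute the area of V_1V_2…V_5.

Apply the shoelace (surveyor's) formula: 2A = Σ (x_i·y_{i+1} − x_{i+1}·y_i), indices taken mod 5.
Σ = (32) + (0) + (2) + (72) + (48) = 154
Area = |Σ|/2 = 77.

77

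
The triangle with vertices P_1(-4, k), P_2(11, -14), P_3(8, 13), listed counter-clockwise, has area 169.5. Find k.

The doubled signed area Σ (x_i y_{i+1} − x_{i+1} y_i) is linear in k.
With k=0 it equals 363; the coefficient of k is -3 (from the two edges through P_1).
So -3·k + 363 = 2·169.5 = 339 ⇒ k = 8.

8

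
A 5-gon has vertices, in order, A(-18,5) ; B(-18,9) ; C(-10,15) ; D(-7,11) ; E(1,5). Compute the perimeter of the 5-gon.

|AB| = √((0)² + (4)²) = √16 = 4
|BC| = √((8)² + (6)²) = √100 = 10
|CD| = √((3)² + (-4)²) = √25 = 5
|DE| = √((8)² + (-6)²) = √100 = 10
|EA| = √((-19)² + (0)²) = √361 = 19
Perimeter = 4 + 10 + 5 + 10 + 19 = 48.

48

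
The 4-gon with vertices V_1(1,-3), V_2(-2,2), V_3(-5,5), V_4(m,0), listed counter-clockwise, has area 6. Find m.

Write out the shoelace sum; only the two edges meeting at V_4 involve m:
2·Area = [((-5)·0 − m·5) + (m·(-3) − 1·0)] + -4
       = -8·m + -4 = 12
⇒ m = -2.

-2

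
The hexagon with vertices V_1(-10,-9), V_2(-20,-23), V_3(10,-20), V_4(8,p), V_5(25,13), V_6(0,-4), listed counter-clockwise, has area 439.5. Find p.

-5

Write out the shoelace sum; only the two edges meeting at V_4 involve p:
2·Area = [(10·p − 8·(-20)) + (8·13 − 25·p)] + 540
       = -15·p + 804 = 879
⇒ p = -5.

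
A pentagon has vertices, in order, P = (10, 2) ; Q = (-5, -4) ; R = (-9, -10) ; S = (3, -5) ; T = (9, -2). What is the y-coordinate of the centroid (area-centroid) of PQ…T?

-767/204

Apply the surveyor's formula. First the cross-terms c_i = x_i·y_{i+1} − x_{i+1}·y_i:
  -30, 14, 75, 39, 38  ⇒  2A = 136, A = 68.
Then Σ (y_i + y_{i+1})·c_i = -1534, so ȳ = -1534 / (6·68) = -767/204.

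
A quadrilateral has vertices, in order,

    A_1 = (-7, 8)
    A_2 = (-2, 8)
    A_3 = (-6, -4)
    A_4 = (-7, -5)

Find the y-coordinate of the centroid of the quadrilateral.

Apply the shoelace formula. First the cross-terms c_i = x_i·y_{i+1} − x_{i+1}·y_i:
  -40, 56, 2, -91  ⇒  2A = -73, A = -36.5.
Then Σ (y_i + y_{i+1})·c_i = -707, so ȳ = -707 / (6·(-36.5)) = 707/219.

707/219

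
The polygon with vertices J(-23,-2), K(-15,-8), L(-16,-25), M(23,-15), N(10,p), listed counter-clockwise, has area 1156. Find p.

21

Write out the shoelace sum; only the two edges meeting at N involve p:
2·Area = [(23·p − 10·(-15)) + (10·(-2) − (-23)·p)] + 1216
       = 46·p + 1346 = 2312
⇒ p = 21.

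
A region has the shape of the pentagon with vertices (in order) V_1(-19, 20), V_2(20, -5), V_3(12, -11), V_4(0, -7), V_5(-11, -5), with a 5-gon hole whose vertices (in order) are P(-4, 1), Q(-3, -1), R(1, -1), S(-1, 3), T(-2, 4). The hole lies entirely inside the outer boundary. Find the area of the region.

456

Outer boundary:
Apply the shoelace formula: 2A = Σ (x_i·y_{i+1} − x_{i+1}·y_i), indices taken mod 5.
Cross-terms: -305, -160, -84, -77, -315  ⇒  Σ = -941
Area = |Σ|/2 = 470.5.
Hole:
Apply the shoelace (surveyor's) formula: 2A = Σ (x_i·y_{i+1} − x_{i+1}·y_i), indices taken mod 5.
Σ = (7) + (4) + (2) + (2) + (14) = 29
Area = |Σ|/2 = 14.5.
Net area = 470.5 − 14.5 = 456.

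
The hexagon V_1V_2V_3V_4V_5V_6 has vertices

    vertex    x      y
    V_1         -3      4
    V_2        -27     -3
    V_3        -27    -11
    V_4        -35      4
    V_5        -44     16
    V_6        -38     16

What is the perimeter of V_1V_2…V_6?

108

|V_1V_2| = √((-24)² + (-7)²) = √625 = 25
|V_2V_3| = √((0)² + (-8)²) = √64 = 8
|V_3V_4| = √((-8)² + (15)²) = √289 = 17
|V_4V_5| = √((-9)² + (12)²) = √225 = 15
|V_5V_6| = √((6)² + (0)²) = √36 = 6
|V_6V_1| = √((35)² + (-12)²) = √1369 = 37
Perimeter = 25 + 8 + 17 + 15 + 6 + 37 = 108.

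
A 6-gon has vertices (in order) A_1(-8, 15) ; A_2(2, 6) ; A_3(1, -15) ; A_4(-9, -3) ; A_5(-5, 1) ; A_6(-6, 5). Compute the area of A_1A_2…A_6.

Apply the surveyor's formula: 2A = Σ (x_i·y_{i+1} − x_{i+1}·y_i), indices taken mod 6.
Σ = (-78) + (-36) + (-138) + (-24) + (-19) + (-50) = -345
Area = |Σ|/2 = 172.5.

172.5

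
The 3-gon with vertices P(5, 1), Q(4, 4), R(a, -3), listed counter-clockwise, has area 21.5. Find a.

-8

The doubled signed area Σ (x_i y_{i+1} − x_{i+1} y_i) is linear in a.
With a=0 it equals 19; the coefficient of a is -3 (from the two edges through R).
So -3·a + 19 = 2·21.5 = 43 ⇒ a = -8.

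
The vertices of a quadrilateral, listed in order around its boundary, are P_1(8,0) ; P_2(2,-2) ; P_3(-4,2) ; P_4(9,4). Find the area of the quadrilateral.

43

Σ = (-16) + (-4) + (-34) + (-32) = -86
Area = |Σ|/2 = 43.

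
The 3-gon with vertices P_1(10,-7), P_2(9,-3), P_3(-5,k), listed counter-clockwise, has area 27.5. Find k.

Write out the shoelace sum; only the two edges meeting at P_3 involve k:
2·Area = [(9·k − (-5)·(-3)) + ((-5)·(-7) − 10·k)] + 33
       = -1·k + 53 = 55
⇒ k = -2.

-2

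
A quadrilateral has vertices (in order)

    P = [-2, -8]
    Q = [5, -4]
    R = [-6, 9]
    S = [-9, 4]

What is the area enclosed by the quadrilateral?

Cross-terms: 48, 21, 57, 80  ⇒  Σ = 206
Area = |Σ|/2 = 103.

103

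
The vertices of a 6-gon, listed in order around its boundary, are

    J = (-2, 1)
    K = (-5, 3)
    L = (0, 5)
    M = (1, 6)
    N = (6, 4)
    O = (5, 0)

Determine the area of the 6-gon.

J→K: (-2)(3) − (-5)(1) = -1
K→L: (-5)(5) − (0)(3) = -25
L→M: (0)(6) − (1)(5) = -5
M→N: (1)(4) − (6)(6) = -32
N→O: (6)(0) − (5)(4) = -20
O→J: (5)(1) − (-2)(0) = 5
Σ = -78
Area = |Σ|/2 = 39.

39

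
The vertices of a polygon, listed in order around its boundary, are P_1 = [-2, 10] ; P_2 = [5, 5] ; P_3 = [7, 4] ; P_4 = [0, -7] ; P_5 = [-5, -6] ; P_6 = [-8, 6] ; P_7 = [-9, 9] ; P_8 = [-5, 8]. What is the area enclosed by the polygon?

P_1→P_2: (-2)(5) − (5)(10) = -60
P_2→P_3: (5)(4) − (7)(5) = -15
P_3→P_4: (7)(-7) − (0)(4) = -49
P_4→P_5: (0)(-6) − (-5)(-7) = -35
P_5→P_6: (-5)(6) − (-8)(-6) = -78
P_6→P_7: (-8)(9) − (-9)(6) = -18
P_7→P_8: (-9)(8) − (-5)(9) = -27
P_8→P_1: (-5)(10) − (-2)(8) = -34
Σ = -316
Area = |Σ|/2 = 158.

158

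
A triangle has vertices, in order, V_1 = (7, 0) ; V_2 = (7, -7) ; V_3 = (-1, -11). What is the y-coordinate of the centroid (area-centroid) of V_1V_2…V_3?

-6

Apply the surveyor's formula. First the cross-terms c_i = x_i·y_{i+1} − x_{i+1}·y_i:
  -49, -84, 77  ⇒  2A = -56, A = -28.
Then Σ (y_i + y_{i+1})·c_i = 1008, so ȳ = 1008 / (6·(-28)) = -6.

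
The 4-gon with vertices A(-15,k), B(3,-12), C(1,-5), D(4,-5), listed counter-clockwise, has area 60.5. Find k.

4

The doubled signed area Σ (x_i y_{i+1} − x_{i+1} y_i) is linear in k.
With k=0 it equals 117; the coefficient of k is 1 (from the two edges through A).
So 1·k + 117 = 2·60.5 = 121 ⇒ k = 4.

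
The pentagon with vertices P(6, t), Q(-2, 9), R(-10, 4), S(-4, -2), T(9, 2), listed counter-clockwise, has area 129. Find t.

The doubled signed area Σ (x_i y_{i+1} − x_{i+1} y_i) is linear in t.
With t=0 it equals 170; the coefficient of t is 11 (from the two edges through P).
So 11·t + 170 = 2·129 = 258 ⇒ t = 8.

8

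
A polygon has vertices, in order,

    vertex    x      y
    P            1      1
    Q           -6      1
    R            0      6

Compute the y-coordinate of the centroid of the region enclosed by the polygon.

8/3

Apply Gauss's area formula. First the cross-terms c_i = x_i·y_{i+1} − x_{i+1}·y_i:
  7, -36, -6  ⇒  2A = -35, A = -17.5.
Then Σ (y_i + y_{i+1})·c_i = -280, so ȳ = -280 / (6·(-17.5)) = 8/3.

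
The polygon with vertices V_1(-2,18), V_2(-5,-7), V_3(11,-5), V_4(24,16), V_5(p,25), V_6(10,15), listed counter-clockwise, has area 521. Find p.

Write out the shoelace sum; only the two edges meeting at V_5 involve p:
2·Area = [(24·25 − p·16) + (p·15 − 10·25)] + 712
       = -1·p + 1062 = 1042
⇒ p = 20.

20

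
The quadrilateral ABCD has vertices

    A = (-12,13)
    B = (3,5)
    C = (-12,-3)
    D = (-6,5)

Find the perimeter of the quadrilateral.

54

|AB| = √((15)² + (-8)²) = √289 = 17
|BC| = √((-15)² + (-8)²) = √289 = 17
|CD| = √((6)² + (8)²) = √100 = 10
|DA| = √((-6)² + (8)²) = √100 = 10
Perimeter = 17 + 17 + 10 + 10 = 54.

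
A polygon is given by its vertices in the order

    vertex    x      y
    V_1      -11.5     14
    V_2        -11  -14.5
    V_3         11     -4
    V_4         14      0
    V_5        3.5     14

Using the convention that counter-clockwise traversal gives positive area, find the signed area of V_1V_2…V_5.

V_1→V_2: (-11.5)(-14.5) − (-11)(14) = 320.75
V_2→V_3: (-11)(-4) − (11)(-14.5) = 203.5
V_3→V_4: (11)(0) − (14)(-4) = 56
V_4→V_5: (14)(14) − (3.5)(0) = 196
V_5→V_1: (3.5)(14) − (-11.5)(14) = 210
Σ = 986.25
Signed area = Σ/2 = 493.125 (positive ⇒ counter-clockwise traversal).

493.125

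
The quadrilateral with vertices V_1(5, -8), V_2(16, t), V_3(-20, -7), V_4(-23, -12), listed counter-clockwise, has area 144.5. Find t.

-2

The doubled signed area Σ (x_i y_{i+1} − x_{i+1} y_i) is linear in t.
With t=0 it equals 339; the coefficient of t is 25 (from the two edges through V_2).
So 25·t + 339 = 2·144.5 = 289 ⇒ t = -2.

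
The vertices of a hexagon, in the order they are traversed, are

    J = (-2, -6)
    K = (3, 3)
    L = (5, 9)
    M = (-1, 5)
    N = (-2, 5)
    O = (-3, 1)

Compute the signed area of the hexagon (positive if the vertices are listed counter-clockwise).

48

Apply the shoelace formula: 2A = Σ (x_i·y_{i+1} − x_{i+1}·y_i), indices taken mod 6.
Σ = (12) + (12) + (34) + (5) + (13) + (20) = 96
Signed area = Σ/2 = 48 (positive ⇒ counter-clockwise traversal).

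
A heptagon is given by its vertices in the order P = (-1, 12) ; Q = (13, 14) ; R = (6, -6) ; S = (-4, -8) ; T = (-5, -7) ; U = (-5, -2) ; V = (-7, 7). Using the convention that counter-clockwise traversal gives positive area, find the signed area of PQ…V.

Apply the shoelace formula: 2A = Σ (x_i·y_{i+1} − x_{i+1}·y_i), indices taken mod 7.
Σ = (-170) + (-162) + (-72) + (-12) + (-25) + (-49) + (-77) = -567
Signed area = Σ/2 = -283.5 (negative ⇒ clockwise traversal).

-283.5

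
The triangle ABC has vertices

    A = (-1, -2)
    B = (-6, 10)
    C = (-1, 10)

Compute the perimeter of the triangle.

|AB| = √((-5)² + (12)²) = √169 = 13
|BC| = √((5)² + (0)²) = √25 = 5
|CA| = √((0)² + (-12)²) = √144 = 12
Perimeter = 13 + 5 + 12 = 30.

30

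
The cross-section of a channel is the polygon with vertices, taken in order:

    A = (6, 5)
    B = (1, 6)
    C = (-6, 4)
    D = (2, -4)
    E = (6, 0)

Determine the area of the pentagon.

70.5

Apply Gauss's area formula: 2A = Σ (x_i·y_{i+1} − x_{i+1}·y_i), indices taken mod 5.
Σ = (31) + (40) + (16) + (24) + (30) = 141
Area = |Σ|/2 = 70.5.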